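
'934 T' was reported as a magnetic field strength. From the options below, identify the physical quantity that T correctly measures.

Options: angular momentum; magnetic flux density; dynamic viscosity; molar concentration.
magnetic flux density

magnetic field strength should have units dimensionally equivalent to A / m (e.g. A/m).
The given unit 'T' reduces to kg / (A * s^2). Of the listed options, that is the dimensionality of magnetic flux density.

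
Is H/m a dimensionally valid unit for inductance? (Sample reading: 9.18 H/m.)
No

inductance has SI base units: kg * m^2 / (A^2 * s^2)
H/m does NOT reduce to kg * m^2 / (A^2 * s^2); a valid unit for inductance would be e.g. H.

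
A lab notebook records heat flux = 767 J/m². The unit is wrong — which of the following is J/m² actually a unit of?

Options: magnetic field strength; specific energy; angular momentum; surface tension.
surface tension

heat flux should have units dimensionally equivalent to kg / s^3 (e.g. W/m²).
The given unit 'J/m²' reduces to kg / s^2. Of the listed options, that is the dimensionality of surface tension.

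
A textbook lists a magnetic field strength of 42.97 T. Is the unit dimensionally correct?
No

magnetic field strength has SI base units: A / m
T does NOT reduce to A / m; a valid unit for magnetic field strength would be e.g. A/m.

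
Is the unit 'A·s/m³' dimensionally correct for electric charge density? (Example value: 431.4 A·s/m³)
Yes

electric charge density has SI base units: A * s / m^3
A·s/m³ reduces to the same SI base units, so it is a valid unit for electric charge density.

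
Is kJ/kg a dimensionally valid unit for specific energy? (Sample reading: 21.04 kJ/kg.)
Yes

specific energy has SI base units: m^2 / s^2
kJ/kg reduces to the same SI base units, so it is a valid unit for specific energy.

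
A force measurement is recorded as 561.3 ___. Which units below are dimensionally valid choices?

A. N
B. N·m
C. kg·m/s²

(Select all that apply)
A, C

force has SI base units: kg * m / s^2

Checking each option against kg * m / s^2:
  A. N: ✓ matches
  B. N·m: ✗ does not match
  C. kg·m/s²: ✓ matches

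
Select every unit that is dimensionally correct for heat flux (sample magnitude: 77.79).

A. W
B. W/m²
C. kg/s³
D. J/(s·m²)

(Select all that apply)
B, C, D

heat flux has SI base units: kg / s^3

Checking each option against kg / s^3:
  A. W: ✗ does not match
  B. W/m²: ✓ matches
  C. kg/s³: ✓ matches
  D. J/(s·m²): ✓ matches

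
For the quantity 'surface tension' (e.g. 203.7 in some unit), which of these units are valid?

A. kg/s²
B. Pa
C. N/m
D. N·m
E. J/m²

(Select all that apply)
A, C, E

surface tension has SI base units: kg / s^2

Checking each option against kg / s^2:
  A. kg/s²: ✓ matches
  B. Pa: ✗ does not match
  C. N/m: ✓ matches
  D. N·m: ✗ does not match
  E. J/m²: ✓ matches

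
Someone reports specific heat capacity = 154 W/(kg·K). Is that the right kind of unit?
No

specific heat capacity has SI base units: m^2 / (s^2 * K)
W/(kg·K) does NOT reduce to m^2 / (s^2 * K); a valid unit for specific heat capacity would be e.g. J/(kg·K).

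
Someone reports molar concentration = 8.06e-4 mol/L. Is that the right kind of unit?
Yes

molar concentration has SI base units: mol / m^3
mol/L reduces to the same SI base units, so it is a valid unit for molar concentration.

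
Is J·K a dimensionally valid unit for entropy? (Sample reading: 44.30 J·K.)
No

entropy has SI base units: kg * m^2 / (s^2 * K)
J·K does NOT reduce to kg * m^2 / (s^2 * K); a valid unit for entropy would be e.g. J/K.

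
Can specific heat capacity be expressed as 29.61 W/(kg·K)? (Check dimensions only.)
No

specific heat capacity has SI base units: m^2 / (s^2 * K)
W/(kg·K) does NOT reduce to m^2 / (s^2 * K); a valid unit for specific heat capacity would be e.g. J/(kg·K).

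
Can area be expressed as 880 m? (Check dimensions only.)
No

area has SI base units: m^2
m does NOT reduce to m^2; a valid unit for area would be e.g. m².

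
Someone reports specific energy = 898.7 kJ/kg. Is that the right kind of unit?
Yes

specific energy has SI base units: m^2 / s^2
kJ/kg reduces to the same SI base units, so it is a valid unit for specific energy.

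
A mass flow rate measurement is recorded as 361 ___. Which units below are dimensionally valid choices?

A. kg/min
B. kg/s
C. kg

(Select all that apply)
A, B

mass flow rate has SI base units: kg / s

Checking each option against kg / s:
  A. kg/min: ✓ matches
  B. kg/s: ✓ matches
  C. kg: ✗ does not match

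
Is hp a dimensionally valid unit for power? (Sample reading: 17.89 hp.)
Yes

power has SI base units: kg * m^2 / s^3
hp reduces to the same SI base units, so it is a valid unit for power.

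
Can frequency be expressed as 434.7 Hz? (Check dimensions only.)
Yes

frequency has SI base units: 1 / s
Hz reduces to the same SI base units, so it is a valid unit for frequency.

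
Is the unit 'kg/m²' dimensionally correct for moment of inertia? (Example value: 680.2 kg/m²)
No

moment of inertia has SI base units: kg * m^2
kg/m² does NOT reduce to kg * m^2; a valid unit for moment of inertia would be e.g. kg·m².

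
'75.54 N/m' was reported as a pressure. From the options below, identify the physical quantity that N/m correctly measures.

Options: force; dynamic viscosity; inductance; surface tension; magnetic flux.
surface tension

pressure should have units dimensionally equivalent to kg / (m * s^2) (e.g. Pa).
The given unit 'N/m' reduces to kg / s^2. Of the listed options, that is the dimensionality of surface tension.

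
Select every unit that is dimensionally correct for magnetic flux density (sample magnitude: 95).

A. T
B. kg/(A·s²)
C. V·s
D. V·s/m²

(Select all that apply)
A, B, D

magnetic flux density has SI base units: kg / (A * s^2)

Checking each option against kg / (A * s^2):
  A. T: ✓ matches
  B. kg/(A·s²): ✓ matches
  C. V·s: ✗ does not match
  D. V·s/m²: ✓ matches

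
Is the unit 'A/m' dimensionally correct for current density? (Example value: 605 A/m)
No

current density has SI base units: A / m^2
A/m does NOT reduce to A / m^2; a valid unit for current density would be e.g. A/m².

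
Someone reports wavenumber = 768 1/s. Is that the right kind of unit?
No

wavenumber has SI base units: 1 / m
1/s does NOT reduce to 1 / m; a valid unit for wavenumber would be e.g. 1/m.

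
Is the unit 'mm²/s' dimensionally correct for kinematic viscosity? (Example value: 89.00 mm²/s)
Yes

kinematic viscosity has SI base units: m^2 / s
mm²/s reduces to the same SI base units, so it is a valid unit for kinematic viscosity.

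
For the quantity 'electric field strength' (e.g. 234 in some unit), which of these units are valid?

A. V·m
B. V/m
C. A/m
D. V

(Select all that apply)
B

electric field strength has SI base units: kg * m / (A * s^3)

Checking each option against kg * m / (A * s^3):
  A. V·m: ✗ does not match
  B. V/m: ✓ matches
  C. A/m: ✗ does not match
  D. V: ✗ does not match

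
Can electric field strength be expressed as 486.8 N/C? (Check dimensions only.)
Yes

electric field strength has SI base units: kg * m / (A * s^3)
N/C reduces to the same SI base units, so it is a valid unit for electric field strength.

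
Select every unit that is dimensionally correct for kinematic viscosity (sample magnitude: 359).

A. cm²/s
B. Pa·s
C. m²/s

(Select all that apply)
A, C

kinematic viscosity has SI base units: m^2 / s

Checking each option against m^2 / s:
  A. cm²/s: ✓ matches
  B. Pa·s: ✗ does not match
  C. m²/s: ✓ matches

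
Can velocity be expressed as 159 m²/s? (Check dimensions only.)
No

velocity has SI base units: m / s
m²/s does NOT reduce to m / s; a valid unit for velocity would be e.g. m/s.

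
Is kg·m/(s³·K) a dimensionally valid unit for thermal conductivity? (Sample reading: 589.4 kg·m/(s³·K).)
Yes

thermal conductivity has SI base units: kg * m / (s^3 * K)
kg·m/(s³·K) reduces to the same SI base units, so it is a valid unit for thermal conductivity.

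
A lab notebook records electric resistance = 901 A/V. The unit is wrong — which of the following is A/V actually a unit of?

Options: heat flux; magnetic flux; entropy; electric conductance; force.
electric conductance

electric resistance should have units dimensionally equivalent to kg * m^2 / (A^2 * s^3) (e.g. Ω).
The given unit 'A/V' reduces to A^2 * s^3 / (kg * m^2). Of the listed options, that is the dimensionality of electric conductance.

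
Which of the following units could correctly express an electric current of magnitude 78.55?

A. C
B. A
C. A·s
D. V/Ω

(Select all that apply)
B, D

electric current has SI base units: A

Checking each option against A:
  A. C: ✗ does not match
  B. A: ✓ matches
  C. A·s: ✗ does not match
  D. V/Ω: ✓ matches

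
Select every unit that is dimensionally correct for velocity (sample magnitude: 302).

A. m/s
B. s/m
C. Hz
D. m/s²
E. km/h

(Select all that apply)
A, E

velocity has SI base units: m / s

Checking each option against m / s:
  A. m/s: ✓ matches
  B. s/m: ✗ does not match
  C. Hz: ✗ does not match
  D. m/s²: ✗ does not match
  E. km/h: ✓ matches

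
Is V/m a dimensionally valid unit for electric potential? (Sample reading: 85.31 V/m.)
No

electric potential has SI base units: kg * m^2 / (A * s^3)
V/m does NOT reduce to kg * m^2 / (A * s^3); a valid unit for electric potential would be e.g. V.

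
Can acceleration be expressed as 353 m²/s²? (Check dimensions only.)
No

acceleration has SI base units: m / s^2
m²/s² does NOT reduce to m / s^2; a valid unit for acceleration would be e.g. m/s².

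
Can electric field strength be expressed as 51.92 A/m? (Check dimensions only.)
No

electric field strength has SI base units: kg * m / (A * s^3)
A/m does NOT reduce to kg * m / (A * s^3); a valid unit for electric field strength would be e.g. V/m.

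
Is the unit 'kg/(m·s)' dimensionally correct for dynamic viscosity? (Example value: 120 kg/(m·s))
Yes

dynamic viscosity has SI base units: kg / (m * s)
kg/(m·s) reduces to the same SI base units, so it is a valid unit for dynamic viscosity.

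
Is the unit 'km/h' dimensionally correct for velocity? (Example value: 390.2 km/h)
Yes

velocity has SI base units: m / s
km/h reduces to the same SI base units, so it is a valid unit for velocity.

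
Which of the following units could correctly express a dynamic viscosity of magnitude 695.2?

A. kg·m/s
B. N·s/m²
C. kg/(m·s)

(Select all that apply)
B, C

dynamic viscosity has SI base units: kg / (m * s)

Checking each option against kg / (m * s):
  A. kg·m/s: ✗ does not match
  B. N·s/m²: ✓ matches
  C. kg/(m·s): ✓ matches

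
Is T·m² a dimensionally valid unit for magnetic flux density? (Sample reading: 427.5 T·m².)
No

magnetic flux density has SI base units: kg / (A * s^2)
T·m² does NOT reduce to kg / (A * s^2); a valid unit for magnetic flux density would be e.g. T.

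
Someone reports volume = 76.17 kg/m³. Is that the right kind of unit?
No

volume has SI base units: m^3
kg/m³ does NOT reduce to m^3; a valid unit for volume would be e.g. m³.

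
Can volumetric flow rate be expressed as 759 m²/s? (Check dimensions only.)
No

volumetric flow rate has SI base units: m^3 / s
m²/s does NOT reduce to m^3 / s; a valid unit for volumetric flow rate would be e.g. m³/s.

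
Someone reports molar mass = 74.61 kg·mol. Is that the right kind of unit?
No

molar mass has SI base units: kg / mol
kg·mol does NOT reduce to kg / mol; a valid unit for molar mass would be e.g. kg/mol.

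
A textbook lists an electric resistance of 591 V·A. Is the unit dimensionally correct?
No

electric resistance has SI base units: kg * m^2 / (A^2 * s^3)
V·A does NOT reduce to kg * m^2 / (A^2 * s^3); a valid unit for electric resistance would be e.g. Ω.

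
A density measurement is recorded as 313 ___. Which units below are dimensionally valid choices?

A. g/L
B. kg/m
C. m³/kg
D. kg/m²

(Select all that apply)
A

density has SI base units: kg / m^3

Checking each option against kg / m^3:
  A. g/L: ✓ matches
  B. kg/m: ✗ does not match
  C. m³/kg: ✗ does not match
  D. kg/m²: ✗ does not match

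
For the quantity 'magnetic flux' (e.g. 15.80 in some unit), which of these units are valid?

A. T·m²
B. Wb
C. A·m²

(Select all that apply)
A, B

magnetic flux has SI base units: kg * m^2 / (A * s^2)

Checking each option against kg * m^2 / (A * s^2):
  A. T·m²: ✓ matches
  B. Wb: ✓ matches
  C. A·m²: ✗ does not match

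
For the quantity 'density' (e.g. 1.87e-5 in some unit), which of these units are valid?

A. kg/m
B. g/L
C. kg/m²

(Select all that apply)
B

density has SI base units: kg / m^3

Checking each option against kg / m^3:
  A. kg/m: ✗ does not match
  B. g/L: ✓ matches
  C. kg/m²: ✗ does not match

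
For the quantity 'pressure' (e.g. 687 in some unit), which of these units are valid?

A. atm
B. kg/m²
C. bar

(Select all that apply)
A, C

pressure has SI base units: kg / (m * s^2)

Checking each option against kg / (m * s^2):
  A. atm: ✓ matches
  B. kg/m²: ✗ does not match
  C. bar: ✓ matches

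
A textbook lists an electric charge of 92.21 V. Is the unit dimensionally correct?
No

electric charge has SI base units: A * s
V does NOT reduce to A * s; a valid unit for electric charge would be e.g. C.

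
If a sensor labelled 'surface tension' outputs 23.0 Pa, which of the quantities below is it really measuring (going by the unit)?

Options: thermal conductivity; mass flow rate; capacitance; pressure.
pressure

surface tension should have units dimensionally equivalent to kg / s^2 (e.g. N/m).
The given unit 'Pa' reduces to kg / (m * s^2). Of the listed options, that is the dimensionality of pressure.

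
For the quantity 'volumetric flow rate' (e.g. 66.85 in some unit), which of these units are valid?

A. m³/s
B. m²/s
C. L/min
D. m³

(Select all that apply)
A, C

volumetric flow rate has SI base units: m^3 / s

Checking each option against m^3 / s:
  A. m³/s: ✓ matches
  B. m²/s: ✗ does not match
  C. L/min: ✓ matches
  D. m³: ✗ does not match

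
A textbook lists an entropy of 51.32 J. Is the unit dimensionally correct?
No

entropy has SI base units: kg * m^2 / (s^2 * K)
J does NOT reduce to kg * m^2 / (s^2 * K); a valid unit for entropy would be e.g. J/K.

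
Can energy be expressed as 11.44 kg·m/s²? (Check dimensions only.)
No

energy has SI base units: kg * m^2 / s^2
kg·m/s² does NOT reduce to kg * m^2 / s^2; a valid unit for energy would be e.g. J.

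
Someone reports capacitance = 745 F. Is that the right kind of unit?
Yes

capacitance has SI base units: A^2 * s^4 / (kg * m^2)
F reduces to the same SI base units, so it is a valid unit for capacitance.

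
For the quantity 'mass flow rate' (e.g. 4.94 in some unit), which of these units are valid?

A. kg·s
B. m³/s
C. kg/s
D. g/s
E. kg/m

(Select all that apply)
C, D

mass flow rate has SI base units: kg / s

Checking each option against kg / s:
  A. kg·s: ✗ does not match
  B. m³/s: ✗ does not match
  C. kg/s: ✓ matches
  D. g/s: ✓ matches
  E. kg/m: ✗ does not match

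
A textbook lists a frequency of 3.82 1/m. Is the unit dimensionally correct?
No

frequency has SI base units: 1 / s
1/m does NOT reduce to 1 / s; a valid unit for frequency would be e.g. Hz.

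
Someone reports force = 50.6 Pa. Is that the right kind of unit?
No

force has SI base units: kg * m / s^2
Pa does NOT reduce to kg * m / s^2; a valid unit for force would be e.g. N.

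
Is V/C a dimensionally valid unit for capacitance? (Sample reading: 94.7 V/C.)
No

capacitance has SI base units: A^2 * s^4 / (kg * m^2)
V/C does NOT reduce to A^2 * s^4 / (kg * m^2); a valid unit for capacitance would be e.g. F.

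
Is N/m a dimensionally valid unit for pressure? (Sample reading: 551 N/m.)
No

pressure has SI base units: kg / (m * s^2)
N/m does NOT reduce to kg / (m * s^2); a valid unit for pressure would be e.g. Pa.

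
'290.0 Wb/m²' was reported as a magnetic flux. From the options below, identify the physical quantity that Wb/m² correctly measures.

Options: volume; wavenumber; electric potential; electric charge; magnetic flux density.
magnetic flux density

magnetic flux should have units dimensionally equivalent to kg * m^2 / (A * s^2) (e.g. Wb).
The given unit 'Wb/m²' reduces to kg / (A * s^2). Of the listed options, that is the dimensionality of magnetic flux density.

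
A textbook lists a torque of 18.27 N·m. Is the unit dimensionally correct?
Yes

torque has SI base units: kg * m^2 / s^2
N·m reduces to the same SI base units, so it is a valid unit for torque.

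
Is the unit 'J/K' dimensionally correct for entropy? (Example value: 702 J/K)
Yes

entropy has SI base units: kg * m^2 / (s^2 * K)
J/K reduces to the same SI base units, so it is a valid unit for entropy.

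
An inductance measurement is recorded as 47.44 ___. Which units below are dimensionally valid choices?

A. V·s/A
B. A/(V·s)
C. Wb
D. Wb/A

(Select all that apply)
A, D

inductance has SI base units: kg * m^2 / (A^2 * s^2)

Checking each option against kg * m^2 / (A^2 * s^2):
  A. V·s/A: ✓ matches
  B. A/(V·s): ✗ does not match
  C. Wb: ✗ does not match
  D. Wb/A: ✓ matches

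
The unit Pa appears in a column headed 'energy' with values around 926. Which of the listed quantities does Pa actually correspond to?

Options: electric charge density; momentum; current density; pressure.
pressure

energy should have units dimensionally equivalent to kg * m^2 / s^2 (e.g. J).
The given unit 'Pa' reduces to kg / (m * s^2). Of the listed options, that is the dimensionality of pressure.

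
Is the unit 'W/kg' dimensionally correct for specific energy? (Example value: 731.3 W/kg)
No

specific energy has SI base units: m^2 / s^2
W/kg does NOT reduce to m^2 / s^2; a valid unit for specific energy would be e.g. J/kg.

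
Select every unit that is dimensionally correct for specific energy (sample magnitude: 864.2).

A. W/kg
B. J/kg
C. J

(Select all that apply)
B

specific energy has SI base units: m^2 / s^2

Checking each option against m^2 / s^2:
  A. W/kg: ✗ does not match
  B. J/kg: ✓ matches
  C. J: ✗ does not match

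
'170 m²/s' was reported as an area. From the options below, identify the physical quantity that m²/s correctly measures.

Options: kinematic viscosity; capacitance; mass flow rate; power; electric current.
kinematic viscosity

area should have units dimensionally equivalent to m^2 (e.g. m²).
The given unit 'm²/s' reduces to m^2 / s. Of the listed options, that is the dimensionality of kinematic viscosity.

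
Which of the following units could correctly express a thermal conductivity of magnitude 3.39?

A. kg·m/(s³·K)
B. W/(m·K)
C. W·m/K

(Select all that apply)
A, B

thermal conductivity has SI base units: kg * m / (s^3 * K)

Checking each option against kg * m / (s^3 * K):
  A. kg·m/(s³·K): ✓ matches
  B. W/(m·K): ✓ matches
  C. W·m/K: ✗ does not match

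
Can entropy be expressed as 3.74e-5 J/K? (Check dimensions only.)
Yes

entropy has SI base units: kg * m^2 / (s^2 * K)
J/K reduces to the same SI base units, so it is a valid unit for entropy.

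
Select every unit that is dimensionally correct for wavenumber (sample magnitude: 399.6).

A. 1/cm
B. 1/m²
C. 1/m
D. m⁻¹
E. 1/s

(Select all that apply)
A, C, D

wavenumber has SI base units: 1 / m

Checking each option against 1 / m:
  A. 1/cm: ✓ matches
  B. 1/m²: ✗ does not match
  C. 1/m: ✓ matches
  D. m⁻¹: ✓ matches
  E. 1/s: ✗ does not match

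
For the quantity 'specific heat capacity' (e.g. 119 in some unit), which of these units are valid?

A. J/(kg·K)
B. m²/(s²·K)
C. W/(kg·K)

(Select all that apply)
A, B

specific heat capacity has SI base units: m^2 / (s^2 * K)

Checking each option against m^2 / (s^2 * K):
  A. J/(kg·K): ✓ matches
  B. m²/(s²·K): ✓ matches
  C. W/(kg·K): ✗ does not match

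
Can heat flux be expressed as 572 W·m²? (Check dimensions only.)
No

heat flux has SI base units: kg / s^3
W·m² does NOT reduce to kg / s^3; a valid unit for heat flux would be e.g. W/m².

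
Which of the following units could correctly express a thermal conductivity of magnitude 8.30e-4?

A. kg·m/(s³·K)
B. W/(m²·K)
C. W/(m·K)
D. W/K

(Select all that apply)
A, C

thermal conductivity has SI base units: kg * m / (s^3 * K)

Checking each option against kg * m / (s^3 * K):
  A. kg·m/(s³·K): ✓ matches
  B. W/(m²·K): ✗ does not match
  C. W/(m·K): ✓ matches
  D. W/K: ✗ does not match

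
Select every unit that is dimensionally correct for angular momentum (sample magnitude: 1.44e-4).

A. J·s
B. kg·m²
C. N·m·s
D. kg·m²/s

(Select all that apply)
A, C, D

angular momentum has SI base units: kg * m^2 / s

Checking each option against kg * m^2 / s:
  A. J·s: ✓ matches
  B. kg·m²: ✗ does not match
  C. N·m·s: ✓ matches
  D. kg·m²/s: ✓ matches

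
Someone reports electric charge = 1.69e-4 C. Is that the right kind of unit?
Yes

electric charge has SI base units: A * s
C reduces to the same SI base units, so it is a valid unit for electric charge.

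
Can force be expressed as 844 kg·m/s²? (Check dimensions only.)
Yes

force has SI base units: kg * m / s^2
kg·m/s² reduces to the same SI base units, so it is a valid unit for force.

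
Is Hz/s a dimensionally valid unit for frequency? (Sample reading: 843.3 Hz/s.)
No

frequency has SI base units: 1 / s
Hz/s does NOT reduce to 1 / s; a valid unit for frequency would be e.g. Hz.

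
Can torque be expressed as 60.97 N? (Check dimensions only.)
No

torque has SI base units: kg * m^2 / s^2
N does NOT reduce to kg * m^2 / s^2; a valid unit for torque would be e.g. N·m.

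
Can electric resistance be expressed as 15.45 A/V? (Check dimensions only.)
No

electric resistance has SI base units: kg * m^2 / (A^2 * s^3)
A/V does NOT reduce to kg * m^2 / (A^2 * s^3); a valid unit for electric resistance would be e.g. Ω.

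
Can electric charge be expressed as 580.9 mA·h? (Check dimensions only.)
Yes

electric charge has SI base units: A * s
mA·h reduces to the same SI base units, so it is a valid unit for electric charge.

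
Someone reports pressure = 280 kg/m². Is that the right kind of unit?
No

pressure has SI base units: kg / (m * s^2)
kg/m² does NOT reduce to kg / (m * s^2); a valid unit for pressure would be e.g. Pa.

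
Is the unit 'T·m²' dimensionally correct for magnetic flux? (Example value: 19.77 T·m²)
Yes

magnetic flux has SI base units: kg * m^2 / (A * s^2)
T·m² reduces to the same SI base units, so it is a valid unit for magnetic flux.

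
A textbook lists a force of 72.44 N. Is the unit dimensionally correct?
Yes

force has SI base units: kg * m / s^2
N reduces to the same SI base units, so it is a valid unit for force.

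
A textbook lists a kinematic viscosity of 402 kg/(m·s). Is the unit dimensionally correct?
No

kinematic viscosity has SI base units: m^2 / s
kg/(m·s) does NOT reduce to m^2 / s; a valid unit for kinematic viscosity would be e.g. m²/s.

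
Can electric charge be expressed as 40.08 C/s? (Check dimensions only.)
No

electric charge has SI base units: A * s
C/s does NOT reduce to A * s; a valid unit for electric charge would be e.g. C.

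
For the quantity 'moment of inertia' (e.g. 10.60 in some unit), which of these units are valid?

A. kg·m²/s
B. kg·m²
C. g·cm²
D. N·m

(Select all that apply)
B, C

moment of inertia has SI base units: kg * m^2

Checking each option against kg * m^2:
  A. kg·m²/s: ✗ does not match
  B. kg·m²: ✓ matches
  C. g·cm²: ✓ matches
  D. N·m: ✗ does not match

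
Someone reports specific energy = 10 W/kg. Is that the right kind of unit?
No

specific energy has SI base units: m^2 / s^2
W/kg does NOT reduce to m^2 / s^2; a valid unit for specific energy would be e.g. J/kg.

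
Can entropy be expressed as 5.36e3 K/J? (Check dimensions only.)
No

entropy has SI base units: kg * m^2 / (s^2 * K)
K/J does NOT reduce to kg * m^2 / (s^2 * K); a valid unit for entropy would be e.g. J/K.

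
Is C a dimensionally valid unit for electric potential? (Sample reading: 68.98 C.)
No

electric potential has SI base units: kg * m^2 / (A * s^3)
C does NOT reduce to kg * m^2 / (A * s^3); a valid unit for electric potential would be e.g. V.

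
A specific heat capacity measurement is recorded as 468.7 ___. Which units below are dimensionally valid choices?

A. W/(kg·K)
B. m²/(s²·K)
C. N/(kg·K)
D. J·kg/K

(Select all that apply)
B

specific heat capacity has SI base units: m^2 / (s^2 * K)

Checking each option against m^2 / (s^2 * K):
  A. W/(kg·K): ✗ does not match
  B. m²/(s²·K): ✓ matches
  C. N/(kg·K): ✗ does not match
  D. J·kg/K: ✗ does not match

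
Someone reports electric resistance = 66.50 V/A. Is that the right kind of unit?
Yes

electric resistance has SI base units: kg * m^2 / (A^2 * s^3)
V/A reduces to the same SI base units, so it is a valid unit for electric resistance.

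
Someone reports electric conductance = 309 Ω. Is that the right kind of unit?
No

electric conductance has SI base units: A^2 * s^3 / (kg * m^2)
Ω does NOT reduce to A^2 * s^3 / (kg * m^2); a valid unit for electric conductance would be e.g. S.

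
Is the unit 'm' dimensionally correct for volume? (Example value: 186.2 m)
No

volume has SI base units: m^3
m does NOT reduce to m^3; a valid unit for volume would be e.g. m³.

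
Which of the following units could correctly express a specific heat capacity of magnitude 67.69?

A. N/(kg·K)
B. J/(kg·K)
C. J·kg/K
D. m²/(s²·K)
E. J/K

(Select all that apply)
B, D

specific heat capacity has SI base units: m^2 / (s^2 * K)

Checking each option against m^2 / (s^2 * K):
  A. N/(kg·K): ✗ does not match
  B. J/(kg·K): ✓ matches
  C. J·kg/K: ✗ does not match
  D. m²/(s²·K): ✓ matches
  E. J/K: ✗ does not match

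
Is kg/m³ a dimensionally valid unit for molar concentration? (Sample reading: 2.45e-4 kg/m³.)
No

molar concentration has SI base units: mol / m^3
kg/m³ does NOT reduce to mol / m^3; a valid unit for molar concentration would be e.g. mol/m³.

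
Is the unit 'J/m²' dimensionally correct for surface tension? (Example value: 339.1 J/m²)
Yes

surface tension has SI base units: kg / s^2
J/m² reduces to the same SI base units, so it is a valid unit for surface tension.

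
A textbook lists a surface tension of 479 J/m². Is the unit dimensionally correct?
Yes

surface tension has SI base units: kg / s^2
J/m² reduces to the same SI base units, so it is a valid unit for surface tension.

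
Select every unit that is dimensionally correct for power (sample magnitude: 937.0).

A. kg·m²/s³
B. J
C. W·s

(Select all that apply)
A

power has SI base units: kg * m^2 / s^3

Checking each option against kg * m^2 / s^3:
  A. kg·m²/s³: ✓ matches
  B. J: ✗ does not match
  C. W·s: ✗ does not match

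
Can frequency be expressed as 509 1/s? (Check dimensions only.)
Yes

frequency has SI base units: 1 / s
1/s reduces to the same SI base units, so it is a valid unit for frequency.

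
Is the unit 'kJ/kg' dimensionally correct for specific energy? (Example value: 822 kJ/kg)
Yes

specific energy has SI base units: m^2 / s^2
kJ/kg reduces to the same SI base units, so it is a valid unit for specific energy.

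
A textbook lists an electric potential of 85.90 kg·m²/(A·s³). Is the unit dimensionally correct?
Yes

electric potential has SI base units: kg * m^2 / (A * s^3)
kg·m²/(A·s³) reduces to the same SI base units, so it is a valid unit for electric potential.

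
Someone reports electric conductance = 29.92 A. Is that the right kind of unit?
No

electric conductance has SI base units: A^2 * s^3 / (kg * m^2)
A does NOT reduce to A^2 * s^3 / (kg * m^2); a valid unit for electric conductance would be e.g. S.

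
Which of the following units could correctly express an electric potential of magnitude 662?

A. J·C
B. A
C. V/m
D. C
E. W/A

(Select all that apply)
E

electric potential has SI base units: kg * m^2 / (A * s^3)

Checking each option against kg * m^2 / (A * s^3):
  A. J·C: ✗ does not match
  B. A: ✗ does not match
  C. V/m: ✗ does not match
  D. C: ✗ does not match
  E. W/A: ✓ matches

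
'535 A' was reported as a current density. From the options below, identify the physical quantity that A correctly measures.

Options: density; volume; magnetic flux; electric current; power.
electric current

current density should have units dimensionally equivalent to A / m^2 (e.g. A/m²).
The given unit 'A' reduces to A. Of the listed options, that is the dimensionality of electric current.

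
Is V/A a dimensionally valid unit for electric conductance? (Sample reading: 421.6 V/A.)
No

electric conductance has SI base units: A^2 * s^3 / (kg * m^2)
V/A does NOT reduce to A^2 * s^3 / (kg * m^2); a valid unit for electric conductance would be e.g. S.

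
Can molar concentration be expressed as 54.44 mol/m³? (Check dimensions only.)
Yes

molar concentration has SI base units: mol / m^3
mol/m³ reduces to the same SI base units, so it is a valid unit for molar concentration.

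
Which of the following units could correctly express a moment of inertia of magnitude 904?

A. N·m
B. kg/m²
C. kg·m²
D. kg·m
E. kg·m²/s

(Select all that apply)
C

moment of inertia has SI base units: kg * m^2

Checking each option against kg * m^2:
  A. N·m: ✗ does not match
  B. kg/m²: ✗ does not match
  C. kg·m²: ✓ matches
  D. kg·m: ✗ does not match
  E. kg·m²/s: ✗ does not match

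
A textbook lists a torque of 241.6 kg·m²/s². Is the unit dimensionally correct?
Yes

torque has SI base units: kg * m^2 / s^2
kg·m²/s² reduces to the same SI base units, so it is a valid unit for torque.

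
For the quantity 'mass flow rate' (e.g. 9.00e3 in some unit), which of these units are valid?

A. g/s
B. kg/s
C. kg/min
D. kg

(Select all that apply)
A, B, C

mass flow rate has SI base units: kg / s

Checking each option against kg / s:
  A. g/s: ✓ matches
  B. kg/s: ✓ matches
  C. kg/min: ✓ matches
  D. kg: ✗ does not match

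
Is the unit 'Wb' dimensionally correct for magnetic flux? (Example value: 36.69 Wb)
Yes

magnetic flux has SI base units: kg * m^2 / (A * s^2)
Wb reduces to the same SI base units, so it is a valid unit for magnetic flux.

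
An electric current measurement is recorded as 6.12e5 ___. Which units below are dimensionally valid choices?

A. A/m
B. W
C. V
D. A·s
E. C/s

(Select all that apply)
E

electric current has SI base units: A

Checking each option against A:
  A. A/m: ✗ does not match
  B. W: ✗ does not match
  C. V: ✗ does not match
  D. A·s: ✗ does not match
  E. C/s: ✓ matches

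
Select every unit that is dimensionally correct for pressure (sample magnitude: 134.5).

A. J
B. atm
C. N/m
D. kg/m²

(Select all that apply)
B

pressure has SI base units: kg / (m * s^2)

Checking each option against kg / (m * s^2):
  A. J: ✗ does not match
  B. atm: ✓ matches
  C. N/m: ✗ does not match
  D. kg/m²: ✗ does not match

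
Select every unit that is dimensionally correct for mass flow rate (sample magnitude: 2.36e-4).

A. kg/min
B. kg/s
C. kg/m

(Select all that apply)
A, B

mass flow rate has SI base units: kg / s

Checking each option against kg / s:
  A. kg/min: ✓ matches
  B. kg/s: ✓ matches
  C. kg/m: ✗ does not match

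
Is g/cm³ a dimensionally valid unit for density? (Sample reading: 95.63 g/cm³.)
Yes

density has SI base units: kg / m^3
g/cm³ reduces to the same SI base units, so it is a valid unit for density.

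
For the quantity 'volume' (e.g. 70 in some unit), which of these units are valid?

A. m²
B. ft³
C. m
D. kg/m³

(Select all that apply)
B

volume has SI base units: m^3

Checking each option against m^3:
  A. m²: ✗ does not match
  B. ft³: ✓ matches
  C. m: ✗ does not match
  D. kg/m³: ✗ does not match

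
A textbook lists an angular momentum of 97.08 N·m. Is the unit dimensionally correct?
No

angular momentum has SI base units: kg * m^2 / s
N·m does NOT reduce to kg * m^2 / s; a valid unit for angular momentum would be e.g. kg·m²/s.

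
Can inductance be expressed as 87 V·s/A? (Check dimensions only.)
Yes

inductance has SI base units: kg * m^2 / (A^2 * s^2)
V·s/A reduces to the same SI base units, so it is a valid unit for inductance.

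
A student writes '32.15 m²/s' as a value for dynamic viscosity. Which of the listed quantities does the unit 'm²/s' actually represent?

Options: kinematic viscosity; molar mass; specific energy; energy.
kinematic viscosity

dynamic viscosity should have units dimensionally equivalent to kg / (m * s) (e.g. Pa·s).
The given unit 'm²/s' reduces to m^2 / s. Of the listed options, that is the dimensionality of kinematic viscosity.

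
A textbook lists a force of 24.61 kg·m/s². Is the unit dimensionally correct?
Yes

force has SI base units: kg * m / s^2
kg·m/s² reduces to the same SI base units, so it is a valid unit for force.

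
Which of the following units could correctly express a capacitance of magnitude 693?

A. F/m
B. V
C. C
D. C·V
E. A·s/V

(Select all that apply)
E

capacitance has SI base units: A^2 * s^4 / (kg * m^2)

Checking each option against A^2 * s^4 / (kg * m^2):
  A. F/m: ✗ does not match
  B. V: ✗ does not match
  C. C: ✗ does not match
  D. C·V: ✗ does not match
  E. A·s/V: ✓ matches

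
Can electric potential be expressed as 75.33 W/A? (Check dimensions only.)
Yes

electric potential has SI base units: kg * m^2 / (A * s^3)
W/A reduces to the same SI base units, so it is a valid unit for electric potential.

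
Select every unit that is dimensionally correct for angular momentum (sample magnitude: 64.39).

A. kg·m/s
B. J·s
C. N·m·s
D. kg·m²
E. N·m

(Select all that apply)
B, C

angular momentum has SI base units: kg * m^2 / s

Checking each option against kg * m^2 / s:
  A. kg·m/s: ✗ does not match
  B. J·s: ✓ matches
  C. N·m·s: ✓ matches
  D. kg·m²: ✗ does not match
  E. N·m: ✗ does not match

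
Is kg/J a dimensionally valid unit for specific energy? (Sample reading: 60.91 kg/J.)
No

specific energy has SI base units: m^2 / s^2
kg/J does NOT reduce to m^2 / s^2; a valid unit for specific energy would be e.g. J/kg.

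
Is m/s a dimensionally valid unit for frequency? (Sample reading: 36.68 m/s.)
No

frequency has SI base units: 1 / s
m/s does NOT reduce to 1 / s; a valid unit for frequency would be e.g. Hz.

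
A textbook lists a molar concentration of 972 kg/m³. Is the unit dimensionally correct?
No

molar concentration has SI base units: mol / m^3
kg/m³ does NOT reduce to mol / m^3; a valid unit for molar concentration would be e.g. mol/m³.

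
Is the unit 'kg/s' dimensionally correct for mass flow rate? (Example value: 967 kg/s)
Yes

mass flow rate has SI base units: kg / s
kg/s reduces to the same SI base units, so it is a valid unit for mass flow rate.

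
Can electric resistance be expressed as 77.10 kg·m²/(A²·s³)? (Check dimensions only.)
Yes

electric resistance has SI base units: kg * m^2 / (A^2 * s^3)
kg·m²/(A²·s³) reduces to the same SI base units, so it is a valid unit for electric resistance.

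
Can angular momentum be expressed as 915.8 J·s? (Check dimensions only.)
Yes

angular momentum has SI base units: kg * m^2 / s
J·s reduces to the same SI base units, so it is a valid unit for angular momentum.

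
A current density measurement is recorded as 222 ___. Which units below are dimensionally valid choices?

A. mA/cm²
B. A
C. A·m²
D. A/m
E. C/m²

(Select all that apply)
A

current density has SI base units: A / m^2

Checking each option against A / m^2:
  A. mA/cm²: ✓ matches
  B. A: ✗ does not match
  C. A·m²: ✗ does not match
  D. A/m: ✗ does not match
  E. C/m²: ✗ does not match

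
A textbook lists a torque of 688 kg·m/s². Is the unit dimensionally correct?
No

torque has SI base units: kg * m^2 / s^2
kg·m/s² does NOT reduce to kg * m^2 / s^2; a valid unit for torque would be e.g. N·m.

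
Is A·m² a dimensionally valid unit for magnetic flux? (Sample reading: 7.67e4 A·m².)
No

magnetic flux has SI base units: kg * m^2 / (A * s^2)
A·m² does NOT reduce to kg * m^2 / (A * s^2); a valid unit for magnetic flux would be e.g. Wb.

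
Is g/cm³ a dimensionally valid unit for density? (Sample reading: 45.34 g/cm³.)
Yes

density has SI base units: kg / m^3
g/cm³ reduces to the same SI base units, so it is a valid unit for density.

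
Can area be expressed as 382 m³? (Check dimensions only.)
No

area has SI base units: m^2
m³ does NOT reduce to m^2; a valid unit for area would be e.g. m².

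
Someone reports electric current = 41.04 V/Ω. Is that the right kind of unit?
Yes

electric current has SI base units: A
V/Ω reduces to the same SI base units, so it is a valid unit for electric current.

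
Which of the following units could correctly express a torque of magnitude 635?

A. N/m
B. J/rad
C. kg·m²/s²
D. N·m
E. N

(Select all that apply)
B, C, D

torque has SI base units: kg * m^2 / s^2

Checking each option against kg * m^2 / s^2:
  A. N/m: ✗ does not match
  B. J/rad: ✓ matches
  C. kg·m²/s²: ✓ matches
  D. N·m: ✓ matches
  E. N: ✗ does not match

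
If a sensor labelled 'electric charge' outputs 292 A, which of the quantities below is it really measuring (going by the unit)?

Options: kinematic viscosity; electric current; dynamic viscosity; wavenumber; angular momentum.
electric current

electric charge should have units dimensionally equivalent to A * s (e.g. C).
The given unit 'A' reduces to A. Of the listed options, that is the dimensionality of electric current.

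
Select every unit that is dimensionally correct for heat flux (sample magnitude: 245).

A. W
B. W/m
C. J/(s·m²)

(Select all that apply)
C

heat flux has SI base units: kg / s^3

Checking each option against kg / s^3:
  A. W: ✗ does not match
  B. W/m: ✗ does not match
  C. J/(s·m²): ✓ matches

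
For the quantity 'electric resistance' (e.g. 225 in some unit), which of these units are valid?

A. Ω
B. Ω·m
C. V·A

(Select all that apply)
A

electric resistance has SI base units: kg * m^2 / (A^2 * s^3)

Checking each option against kg * m^2 / (A^2 * s^3):
  A. Ω: ✓ matches
  B. Ω·m: ✗ does not match
  C. V·A: ✗ does not match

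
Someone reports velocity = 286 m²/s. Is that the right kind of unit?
No

velocity has SI base units: m / s
m²/s does NOT reduce to m / s; a valid unit for velocity would be e.g. m/s.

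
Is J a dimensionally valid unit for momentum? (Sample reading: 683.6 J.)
No

momentum has SI base units: kg * m / s
J does NOT reduce to kg * m / s; a valid unit for momentum would be e.g. kg·m/s.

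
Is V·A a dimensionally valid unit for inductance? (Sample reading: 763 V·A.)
No

inductance has SI base units: kg * m^2 / (A^2 * s^2)
V·A does NOT reduce to kg * m^2 / (A^2 * s^2); a valid unit for inductance would be e.g. H.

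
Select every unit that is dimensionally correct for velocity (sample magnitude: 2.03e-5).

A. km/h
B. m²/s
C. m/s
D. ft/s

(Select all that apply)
A, C, D

velocity has SI base units: m / s

Checking each option against m / s:
  A. km/h: ✓ matches
  B. m²/s: ✗ does not match
  C. m/s: ✓ matches
  D. ft/s: ✓ matches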